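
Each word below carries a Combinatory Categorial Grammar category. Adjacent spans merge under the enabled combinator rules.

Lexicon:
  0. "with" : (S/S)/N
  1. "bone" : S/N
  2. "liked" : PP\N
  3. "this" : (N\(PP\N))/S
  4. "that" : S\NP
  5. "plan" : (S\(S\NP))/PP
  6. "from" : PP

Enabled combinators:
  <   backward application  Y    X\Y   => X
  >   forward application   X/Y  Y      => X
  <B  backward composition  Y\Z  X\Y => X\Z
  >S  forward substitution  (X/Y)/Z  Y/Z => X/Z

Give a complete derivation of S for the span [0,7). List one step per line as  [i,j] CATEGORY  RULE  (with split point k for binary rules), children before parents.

[0,7] S   >
  [0,2] S/N   >S
    [0,1] "with" : (S/S)/N
    [1,2] "bone" : S/N
  [2,7] N   <
    [2,3] "liked" : PP\N
    [3,7] N\(PP\N)   >
      [3,4] "this" : (N\(PP\N))/S
      [4,7] S   <
        [4,5] "that" : S\NP
        [5,7] S\(S\NP)   >
          [5,6] "plan" : (S\(S\NP))/PP
          [6,7] "from" : PP

[0,1] (S/S)/N  lex  "with"
[1,2] S/N  lex  "bone"
[0,2] S/N  >S  k=1
[2,3] PP\N  lex  "liked"
[3,4] (N\(PP\N))/S  lex  "this"
[4,5] S\NP  lex  "that"
[5,6] (S\(S\NP))/PP  lex  "plan"
[6,7] PP  lex  "from"
[5,7] S\(S\NP)  >  k=6
[4,7] S  <  k=5
[3,7] N\(PP\N)  >  k=4
[2,7] N  <  k=3
[0,7] S  >  k=2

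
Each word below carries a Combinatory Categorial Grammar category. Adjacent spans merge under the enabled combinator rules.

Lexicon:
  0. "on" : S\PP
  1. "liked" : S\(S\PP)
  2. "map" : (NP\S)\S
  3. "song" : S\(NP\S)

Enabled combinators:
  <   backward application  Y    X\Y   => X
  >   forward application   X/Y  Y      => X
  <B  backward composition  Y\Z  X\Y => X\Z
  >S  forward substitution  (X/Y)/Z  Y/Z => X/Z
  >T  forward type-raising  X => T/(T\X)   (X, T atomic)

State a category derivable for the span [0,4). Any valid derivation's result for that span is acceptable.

S

[0,4] S   <
  [0,3] NP\S   <
    [0,2] S   <
      [0,1] "on" : S\PP
      [1,2] "liked" : S\(S\PP)
    [2,3] "map" : (NP\S)\S
  [3,4] "song" : S\(NP\S)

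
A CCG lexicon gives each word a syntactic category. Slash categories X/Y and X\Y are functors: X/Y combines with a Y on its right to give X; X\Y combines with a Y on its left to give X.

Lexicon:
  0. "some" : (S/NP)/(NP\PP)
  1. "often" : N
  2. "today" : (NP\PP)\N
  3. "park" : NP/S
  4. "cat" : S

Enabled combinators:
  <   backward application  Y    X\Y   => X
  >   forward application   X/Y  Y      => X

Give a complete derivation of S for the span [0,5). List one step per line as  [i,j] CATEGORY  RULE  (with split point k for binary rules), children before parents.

[0,1] (S/NP)/(NP\PP)  lex  "some"
[1,2] N  lex  "often"
[2,3] (NP\PP)\N  lex  "today"
[1,3] NP\PP  <  k=2
[0,3] S/NP  >  k=1
[3,4] NP/S  lex  "park"
[4,5] S  lex  "cat"
[3,5] NP  >  k=4
[0,5] S  >  k=3

[0,5] S   >
  [0,3] S/NP   >
    [0,1] "some" : (S/NP)/(NP\PP)
    [1,3] NP\PP   <
      [1,2] "often" : N
      [2,3] "today" : (NP\PP)\N
  [3,5] NP   >
    [3,4] "park" : NP/S
    [4,5] "cat" : S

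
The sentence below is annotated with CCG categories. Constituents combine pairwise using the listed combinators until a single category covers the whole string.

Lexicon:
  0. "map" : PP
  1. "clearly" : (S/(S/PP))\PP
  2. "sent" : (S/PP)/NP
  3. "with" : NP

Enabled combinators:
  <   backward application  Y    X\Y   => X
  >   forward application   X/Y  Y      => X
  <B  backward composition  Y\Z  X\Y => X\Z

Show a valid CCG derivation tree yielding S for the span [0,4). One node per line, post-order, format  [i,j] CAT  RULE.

[0,4] S   >
  [0,2] S/(S/PP)   <
    [0,1] "map" : PP
    [1,2] "clearly" : (S/(S/PP))\PP
  [2,4] S/PP   >
    [2,3] "sent" : (S/PP)/NP
    [3,4] "with" : NP

[0,1] PP  lex  "map"
[1,2] (S/(S/PP))\PP  lex  "clearly"
[0,2] S/(S/PP)  <  k=1
[2,3] (S/PP)/NP  lex  "sent"
[3,4] NP  lex  "with"
[2,4] S/PP  >  k=3
[0,4] S  >  k=2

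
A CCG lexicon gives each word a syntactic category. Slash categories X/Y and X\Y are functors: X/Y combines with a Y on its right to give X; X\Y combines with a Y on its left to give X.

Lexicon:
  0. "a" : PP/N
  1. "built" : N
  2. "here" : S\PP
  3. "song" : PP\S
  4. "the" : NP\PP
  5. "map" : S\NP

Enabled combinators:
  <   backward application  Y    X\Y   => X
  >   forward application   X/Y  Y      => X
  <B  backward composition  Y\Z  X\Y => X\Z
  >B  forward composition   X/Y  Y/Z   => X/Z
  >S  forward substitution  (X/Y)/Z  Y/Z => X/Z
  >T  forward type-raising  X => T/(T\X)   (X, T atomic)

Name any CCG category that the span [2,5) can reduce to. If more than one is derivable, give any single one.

NP\PP

[0,6] S   <
  [0,2] PP   >
    [0,1] "a" : PP/N
    [1,2] "built" : N
  [2,6] S\PP   <B
    [2,5] NP\PP   <B
      [2,4] PP\PP   <B
        [2,3] "here" : S\PP
        [3,4] "song" : PP\S
      [4,5] "the" : NP\PP
    [5,6] "map" : S\NP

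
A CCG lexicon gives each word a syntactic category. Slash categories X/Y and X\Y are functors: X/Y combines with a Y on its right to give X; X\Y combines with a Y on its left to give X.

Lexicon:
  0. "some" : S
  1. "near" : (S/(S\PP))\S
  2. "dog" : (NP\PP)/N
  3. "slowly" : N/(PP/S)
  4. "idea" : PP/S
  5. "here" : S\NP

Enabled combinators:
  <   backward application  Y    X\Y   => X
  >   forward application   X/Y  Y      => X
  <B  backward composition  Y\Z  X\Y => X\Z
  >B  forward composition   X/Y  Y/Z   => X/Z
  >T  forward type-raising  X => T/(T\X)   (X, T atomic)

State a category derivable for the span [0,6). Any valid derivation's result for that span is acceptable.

S

[0,6] S   >
  [0,2] S/(S\PP)   <
    [0,1] "some" : S
    [1,2] "near" : (S/(S\PP))\S
  [2,6] S\PP   <B
    [2,5] NP\PP   >
      [2,3] "dog" : (NP\PP)/N
      [3,5] N   >
        [3,4] "slowly" : N/(PP/S)
        [4,5] "idea" : PP/S
    [5,6] "here" : S\NP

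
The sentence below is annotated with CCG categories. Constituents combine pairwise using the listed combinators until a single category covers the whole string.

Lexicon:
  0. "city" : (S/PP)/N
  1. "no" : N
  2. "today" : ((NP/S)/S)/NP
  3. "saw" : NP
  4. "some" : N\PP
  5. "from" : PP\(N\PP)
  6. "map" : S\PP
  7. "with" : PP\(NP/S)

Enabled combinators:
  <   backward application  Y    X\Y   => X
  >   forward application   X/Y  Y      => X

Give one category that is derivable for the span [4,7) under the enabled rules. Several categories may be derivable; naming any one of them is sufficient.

S

[0,8] S   >
  [0,2] S/PP   >
    [0,1] "city" : (S/PP)/N
    [1,2] "no" : N
  [2,8] PP   <
    [2,7] NP/S   >
      [2,4] (NP/S)/S   >
        [2,3] "today" : ((NP/S)/S)/NP
        [3,4] "saw" : NP
      [4,7] S   <
        [4,6] PP   <
          [4,5] "some" : N\PP
          [5,6] "from" : PP\(N\PP)
        [6,7] "map" : S\PP
    [7,8] "with" : PP\(NP/S)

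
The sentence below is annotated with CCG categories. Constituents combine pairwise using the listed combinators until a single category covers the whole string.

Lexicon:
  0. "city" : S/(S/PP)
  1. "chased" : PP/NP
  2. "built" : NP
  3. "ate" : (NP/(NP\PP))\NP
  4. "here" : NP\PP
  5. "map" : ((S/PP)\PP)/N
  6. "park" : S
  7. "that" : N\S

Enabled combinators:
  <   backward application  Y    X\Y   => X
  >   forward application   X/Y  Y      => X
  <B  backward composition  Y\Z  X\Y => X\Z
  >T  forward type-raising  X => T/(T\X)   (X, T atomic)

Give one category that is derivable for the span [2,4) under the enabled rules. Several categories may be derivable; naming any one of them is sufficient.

[0,8] S   >
  [0,1] "city" : S/(S/PP)
  [1,8] S/PP   <
    [1,5] PP   >
      [1,2] "chased" : PP/NP
      [2,5] NP   >
        [2,4] NP/(NP\PP)   <
          [2,3] "built" : NP
          [3,4] "ate" : (NP/(NP\PP))\NP
        [4,5] "here" : NP\PP
    [5,8] (S/PP)\PP   >
      [5,6] "map" : ((S/PP)\PP)/N
      [6,8] N   <
        [6,7] "park" : S
        [7,8] "that" : N\S

NP/(NP\PP)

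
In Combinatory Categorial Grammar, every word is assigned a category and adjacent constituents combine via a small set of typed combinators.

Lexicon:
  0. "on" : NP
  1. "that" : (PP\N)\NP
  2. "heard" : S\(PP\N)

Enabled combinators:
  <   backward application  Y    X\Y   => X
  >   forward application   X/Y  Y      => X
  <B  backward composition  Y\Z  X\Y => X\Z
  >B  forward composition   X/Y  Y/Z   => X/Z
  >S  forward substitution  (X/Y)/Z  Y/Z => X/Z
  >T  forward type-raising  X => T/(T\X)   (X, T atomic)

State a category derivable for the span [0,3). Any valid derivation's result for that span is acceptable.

[0,3] S   <
  [0,2] PP\N   <
    [0,1] "on" : NP
    [1,2] "that" : (PP\N)\NP
  [2,3] "heard" : S\(PP\N)

S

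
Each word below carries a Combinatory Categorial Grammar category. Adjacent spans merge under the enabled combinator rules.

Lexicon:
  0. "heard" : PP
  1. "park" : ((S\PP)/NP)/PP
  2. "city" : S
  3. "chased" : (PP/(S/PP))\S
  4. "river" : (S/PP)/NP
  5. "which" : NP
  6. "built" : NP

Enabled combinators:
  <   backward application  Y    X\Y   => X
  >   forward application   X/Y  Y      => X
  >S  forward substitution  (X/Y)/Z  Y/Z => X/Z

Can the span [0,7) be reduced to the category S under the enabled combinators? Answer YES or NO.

[0,7] S   <
  [0,1] "heard" : PP
  [1,7] S\PP   >
    [1,6] (S\PP)/NP   >
      [1,2] "park" : ((S\PP)/NP)/PP
      [2,6] PP   >
        [2,4] PP/(S/PP)   <
          [2,3] "city" : S
          [3,4] "chased" : (PP/(S/PP))\S
        [4,6] S/PP   >
          [4,5] "river" : (S/PP)/NP
          [5,6] "which" : NP
    [6,7] "built" : NP

YES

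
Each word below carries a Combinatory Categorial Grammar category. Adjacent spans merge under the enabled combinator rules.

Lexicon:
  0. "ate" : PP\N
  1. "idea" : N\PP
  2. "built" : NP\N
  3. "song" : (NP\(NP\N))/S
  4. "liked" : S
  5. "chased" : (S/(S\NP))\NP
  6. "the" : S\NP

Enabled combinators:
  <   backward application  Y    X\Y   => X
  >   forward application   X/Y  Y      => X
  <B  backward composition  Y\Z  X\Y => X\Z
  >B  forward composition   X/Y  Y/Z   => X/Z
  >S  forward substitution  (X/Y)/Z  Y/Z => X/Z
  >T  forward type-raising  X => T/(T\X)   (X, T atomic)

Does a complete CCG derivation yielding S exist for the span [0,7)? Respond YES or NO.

[0,7] S   >
  [0,6] S/(S\NP)   <
    [0,5] NP   <
      [0,3] NP\N   <B
        [0,2] N\N   <B
          [0,1] "ate" : PP\N
          [1,2] "idea" : N\PP
        [2,3] "built" : NP\N
      [3,5] NP\(NP\N)   >
        [3,4] "song" : (NP\(NP\N))/S
        [4,5] "liked" : S
    [5,6] "chased" : (S/(S\NP))\NP
  [6,7] "the" : S\NP

YES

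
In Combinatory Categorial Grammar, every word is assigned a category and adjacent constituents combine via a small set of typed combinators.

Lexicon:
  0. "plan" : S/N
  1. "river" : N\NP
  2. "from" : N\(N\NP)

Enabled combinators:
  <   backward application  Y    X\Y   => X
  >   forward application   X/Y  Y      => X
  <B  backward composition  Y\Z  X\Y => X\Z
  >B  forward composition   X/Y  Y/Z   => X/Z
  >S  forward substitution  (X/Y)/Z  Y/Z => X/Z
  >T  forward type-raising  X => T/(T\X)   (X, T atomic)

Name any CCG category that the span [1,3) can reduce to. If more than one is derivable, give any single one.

N

[0,3] S   >
  [0,1] "plan" : S/N
  [1,3] N   <
    [1,2] "river" : N\NP
    [2,3] "from" : N\(N\NP)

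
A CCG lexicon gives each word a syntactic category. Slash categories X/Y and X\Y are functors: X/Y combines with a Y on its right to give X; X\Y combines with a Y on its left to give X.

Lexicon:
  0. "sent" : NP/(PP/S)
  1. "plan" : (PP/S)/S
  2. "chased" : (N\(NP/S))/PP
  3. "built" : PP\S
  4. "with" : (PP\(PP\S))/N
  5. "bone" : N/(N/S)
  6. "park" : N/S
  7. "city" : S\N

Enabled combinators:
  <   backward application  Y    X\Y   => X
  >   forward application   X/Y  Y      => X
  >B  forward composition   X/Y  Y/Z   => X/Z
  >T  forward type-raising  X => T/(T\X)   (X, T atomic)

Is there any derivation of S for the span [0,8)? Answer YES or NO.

[0,8] S   <
  [0,7] N   <
    [0,2] NP/S   >B
      [0,1] "sent" : NP/(PP/S)
      [1,2] "plan" : (PP/S)/S
    [2,7] N\(NP/S)   >
      [2,3] "chased" : (N\(NP/S))/PP
      [3,7] PP   <
        [3,4] "built" : PP\S
        [4,7] PP\(PP\S)   >
          [4,5] "with" : (PP\(PP\S))/N
          [5,7] N   >
            [5,6] "bone" : N/(N/S)
            [6,7] "park" : N/S
  [7,8] "city" : S\N

YES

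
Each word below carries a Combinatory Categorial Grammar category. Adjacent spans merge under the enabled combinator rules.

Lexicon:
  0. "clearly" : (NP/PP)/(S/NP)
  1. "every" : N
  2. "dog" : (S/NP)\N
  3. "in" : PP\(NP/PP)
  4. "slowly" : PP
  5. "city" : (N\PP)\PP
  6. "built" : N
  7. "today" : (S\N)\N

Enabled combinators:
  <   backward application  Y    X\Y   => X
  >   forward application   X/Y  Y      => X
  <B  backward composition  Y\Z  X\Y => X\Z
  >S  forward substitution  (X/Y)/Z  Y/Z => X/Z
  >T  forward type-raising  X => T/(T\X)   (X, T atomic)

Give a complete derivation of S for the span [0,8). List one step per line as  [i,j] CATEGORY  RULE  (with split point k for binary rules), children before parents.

[0,1] (NP/PP)/(S/NP)  lex  "clearly"
[1,2] N  lex  "every"
[2,3] (S/NP)\N  lex  "dog"
[1,3] S/NP  <  k=2
[0,3] NP/PP  >  k=1
[3,4] PP\(NP/PP)  lex  "in"
[0,4] PP  <  k=3
[4,5] PP  lex  "slowly"
[5,6] (N\PP)\PP  lex  "city"
[4,6] N\PP  <  k=5
[6,7] N  lex  "built"
[7,8] (S\N)\N  lex  "today"
[6,8] S\N  <  k=7
[4,8] S\PP  <B  k=6
[0,8] S  <  k=4

[0,8] S   <
  [0,4] PP   <
    [0,3] NP/PP   >
      [0,1] "clearly" : (NP/PP)/(S/NP)
      [1,3] S/NP   <
        [1,2] "every" : N
        [2,3] "dog" : (S/NP)\N
    [3,4] "in" : PP\(NP/PP)
  [4,8] S\PP   <B
    [4,6] N\PP   <
      [4,5] "slowly" : PP
      [5,6] "city" : (N\PP)\PP
    [6,8] S\N   <
      [6,7] "built" : N
      [7,8] "today" : (S\N)\N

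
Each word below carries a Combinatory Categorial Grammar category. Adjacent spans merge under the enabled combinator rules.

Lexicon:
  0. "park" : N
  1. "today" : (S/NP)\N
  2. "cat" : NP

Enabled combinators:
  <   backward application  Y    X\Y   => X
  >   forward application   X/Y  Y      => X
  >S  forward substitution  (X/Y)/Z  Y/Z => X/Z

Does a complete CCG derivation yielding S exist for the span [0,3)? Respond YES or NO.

[0,3] S   >
  [0,2] S/NP   <
    [0,1] "park" : N
    [1,2] "today" : (S/NP)\N
  [2,3] "cat" : NP

YES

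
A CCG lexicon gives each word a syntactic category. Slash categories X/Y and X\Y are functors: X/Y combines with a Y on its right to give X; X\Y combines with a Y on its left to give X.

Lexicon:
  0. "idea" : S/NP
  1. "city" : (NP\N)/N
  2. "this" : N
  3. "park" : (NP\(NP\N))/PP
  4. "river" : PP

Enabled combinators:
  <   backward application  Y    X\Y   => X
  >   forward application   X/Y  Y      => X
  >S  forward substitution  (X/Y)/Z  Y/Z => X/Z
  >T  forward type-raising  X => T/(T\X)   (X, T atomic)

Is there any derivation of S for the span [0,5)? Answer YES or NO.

YES

[0,5] S   >
  [0,1] "idea" : S/NP
  [1,5] NP   <
    [1,3] NP\N   >
      [1,2] "city" : (NP\N)/N
      [2,3] "this" : N
    [3,5] NP\(NP\N)   >
      [3,4] "park" : (NP\(NP\N))/PP
      [4,5] "river" : PP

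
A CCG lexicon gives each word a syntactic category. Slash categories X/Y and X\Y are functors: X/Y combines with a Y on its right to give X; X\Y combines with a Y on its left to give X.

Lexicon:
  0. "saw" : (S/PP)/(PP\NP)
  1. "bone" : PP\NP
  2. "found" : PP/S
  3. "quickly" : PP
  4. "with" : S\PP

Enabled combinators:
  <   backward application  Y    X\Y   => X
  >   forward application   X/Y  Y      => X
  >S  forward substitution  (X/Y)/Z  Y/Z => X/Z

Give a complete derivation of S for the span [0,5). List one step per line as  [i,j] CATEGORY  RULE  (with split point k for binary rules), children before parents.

[0,1] (S/PP)/(PP\NP)  lex  "saw"
[1,2] PP\NP  lex  "bone"
[0,2] S/PP  >  k=1
[2,3] PP/S  lex  "found"
[3,4] PP  lex  "quickly"
[4,5] S\PP  lex  "with"
[3,5] S  <  k=4
[2,5] PP  >  k=3
[0,5] S  >  k=2

[0,5] S   >
  [0,2] S/PP   >
    [0,1] "saw" : (S/PP)/(PP\NP)
    [1,2] "bone" : PP\NP
  [2,5] PP   >
    [2,3] "found" : PP/S
    [3,5] S   <
      [3,4] "quickly" : PP
      [4,5] "with" : S\PP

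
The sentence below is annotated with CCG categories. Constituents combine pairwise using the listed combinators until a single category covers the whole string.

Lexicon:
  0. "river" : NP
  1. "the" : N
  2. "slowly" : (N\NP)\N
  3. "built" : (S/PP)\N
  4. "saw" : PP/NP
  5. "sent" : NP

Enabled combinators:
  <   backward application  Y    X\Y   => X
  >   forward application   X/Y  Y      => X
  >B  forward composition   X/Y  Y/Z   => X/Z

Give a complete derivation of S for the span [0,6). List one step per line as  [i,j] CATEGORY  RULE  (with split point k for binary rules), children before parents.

[0,1] NP  lex  "river"
[1,2] N  lex  "the"
[2,3] (N\NP)\N  lex  "slowly"
[1,3] N\NP  <  k=2
[0,3] N  <  k=1
[3,4] (S/PP)\N  lex  "built"
[0,4] S/PP  <  k=3
[4,5] PP/NP  lex  "saw"
[5,6] NP  lex  "sent"
[4,6] PP  >  k=5
[0,6] S  >  k=4

[0,6] S   >
  [0,4] S/PP   <
    [0,3] N   <
      [0,1] "river" : NP
      [1,3] N\NP   <
        [1,2] "the" : N
        [2,3] "slowly" : (N\NP)\N
    [3,4] "built" : (S/PP)\N
  [4,6] PP   >
    [4,5] "saw" : PP/NP
    [5,6] "sent" : NP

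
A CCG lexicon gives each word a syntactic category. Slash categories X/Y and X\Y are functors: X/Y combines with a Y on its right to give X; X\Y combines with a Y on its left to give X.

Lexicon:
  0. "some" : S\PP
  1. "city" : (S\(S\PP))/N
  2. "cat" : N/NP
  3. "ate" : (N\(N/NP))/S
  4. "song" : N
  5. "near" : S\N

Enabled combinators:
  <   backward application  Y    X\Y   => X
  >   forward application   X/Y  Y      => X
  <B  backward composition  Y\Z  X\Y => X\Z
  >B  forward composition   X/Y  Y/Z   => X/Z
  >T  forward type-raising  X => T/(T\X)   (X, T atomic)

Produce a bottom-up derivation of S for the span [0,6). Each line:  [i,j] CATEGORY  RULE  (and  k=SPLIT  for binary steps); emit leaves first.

[0,1] S\PP  lex  "some"
[1,2] (S\(S\PP))/N  lex  "city"
[2,3] N/NP  lex  "cat"
[3,4] (N\(N/NP))/S  lex  "ate"
[4,5] N  lex  "song"
[4,5] S/(S\N)  >T
[5,6] S\N  lex  "near"
[4,6] S  >  k=5
[3,6] N\(N/NP)  >  k=4
[2,6] N  <  k=3
[1,6] S\(S\PP)  >  k=2
[0,6] S  <  k=1

[0,6] S   <
  [0,1] "some" : S\PP
  [1,6] S\(S\PP)   >
    [1,2] "city" : (S\(S\PP))/N
    [2,6] N   <
      [2,3] "cat" : N/NP
      [3,6] N\(N/NP)   >
        [3,4] "ate" : (N\(N/NP))/S
        [4,6] S   >
          [4,5] S/(S\N)   >T
            [4,5] "song" : N
          [5,6] "near" : S\N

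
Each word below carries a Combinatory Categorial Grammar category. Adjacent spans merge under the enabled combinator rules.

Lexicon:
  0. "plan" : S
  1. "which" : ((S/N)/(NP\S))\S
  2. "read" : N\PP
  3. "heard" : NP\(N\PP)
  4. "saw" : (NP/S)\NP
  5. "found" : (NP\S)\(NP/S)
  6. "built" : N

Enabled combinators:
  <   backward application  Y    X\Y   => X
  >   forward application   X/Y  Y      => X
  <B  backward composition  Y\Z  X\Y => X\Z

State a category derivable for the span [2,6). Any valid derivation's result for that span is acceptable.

[0,7] S   >
  [0,6] S/N   >
    [0,2] (S/N)/(NP\S)   <
      [0,1] "plan" : S
      [1,2] "which" : ((S/N)/(NP\S))\S
    [2,6] NP\S   <
      [2,5] NP/S   <
        [2,4] NP   <
          [2,3] "read" : N\PP
          [3,4] "heard" : NP\(N\PP)
        [4,5] "saw" : (NP/S)\NP
      [5,6] "found" : (NP\S)\(NP/S)
  [6,7] "built" : N

NP\S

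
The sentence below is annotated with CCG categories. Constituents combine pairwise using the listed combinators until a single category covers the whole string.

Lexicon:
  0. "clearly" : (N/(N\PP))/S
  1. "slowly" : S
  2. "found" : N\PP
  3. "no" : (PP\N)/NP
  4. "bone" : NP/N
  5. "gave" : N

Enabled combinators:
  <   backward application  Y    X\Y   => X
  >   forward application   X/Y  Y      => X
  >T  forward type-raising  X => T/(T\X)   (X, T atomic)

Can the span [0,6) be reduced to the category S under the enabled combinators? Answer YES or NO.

(N/(N\PP))/S S N\PP (PP\N)/NP NP/N N
CKY chart[0,6] = {N/(N\PP), NP/(NP\PP), PP, PP/(PP\PP), S/(S\PP)}; S ∉ chart

NO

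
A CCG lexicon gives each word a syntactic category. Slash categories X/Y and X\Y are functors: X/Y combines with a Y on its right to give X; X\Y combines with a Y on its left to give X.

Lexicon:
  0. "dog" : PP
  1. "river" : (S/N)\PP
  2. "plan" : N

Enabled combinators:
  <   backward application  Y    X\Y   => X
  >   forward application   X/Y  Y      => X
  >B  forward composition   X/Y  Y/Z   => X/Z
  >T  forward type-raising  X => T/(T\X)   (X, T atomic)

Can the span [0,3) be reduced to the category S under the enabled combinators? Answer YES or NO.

YES

[0,3] S   >
  [0,2] S/N   <
    [0,1] "dog" : PP
    [1,2] "river" : (S/N)\PP
  [2,3] "plan" : N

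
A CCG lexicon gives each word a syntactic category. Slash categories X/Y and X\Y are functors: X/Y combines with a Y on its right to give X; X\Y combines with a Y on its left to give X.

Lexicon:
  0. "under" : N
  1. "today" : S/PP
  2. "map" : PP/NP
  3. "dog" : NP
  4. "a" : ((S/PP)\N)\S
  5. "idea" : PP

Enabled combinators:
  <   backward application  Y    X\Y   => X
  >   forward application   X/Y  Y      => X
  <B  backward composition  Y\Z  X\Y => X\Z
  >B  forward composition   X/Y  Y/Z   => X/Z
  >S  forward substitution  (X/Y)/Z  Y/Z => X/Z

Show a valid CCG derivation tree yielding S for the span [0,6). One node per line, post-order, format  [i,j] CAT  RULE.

[0,6] S   >
  [0,5] S/PP   <
    [0,1] "under" : N
    [1,5] (S/PP)\N   <
      [1,4] S   >
        [1,3] S/NP   >B
          [1,2] "today" : S/PP
          [2,3] "map" : PP/NP
        [3,4] "dog" : NP
      [4,5] "a" : ((S/PP)\N)\S
  [5,6] "idea" : PP

[0,1] N  lex  "under"
[1,2] S/PP  lex  "today"
[2,3] PP/NP  lex  "map"
[1,3] S/NP  >B  k=2
[3,4] NP  lex  "dog"
[1,4] S  >  k=3
[4,5] ((S/PP)\N)\S  lex  "a"
[1,5] (S/PP)\N  <  k=4
[0,5] S/PP  <  k=1
[5,6] PP  lex  "idea"
[0,6] S  >  k=5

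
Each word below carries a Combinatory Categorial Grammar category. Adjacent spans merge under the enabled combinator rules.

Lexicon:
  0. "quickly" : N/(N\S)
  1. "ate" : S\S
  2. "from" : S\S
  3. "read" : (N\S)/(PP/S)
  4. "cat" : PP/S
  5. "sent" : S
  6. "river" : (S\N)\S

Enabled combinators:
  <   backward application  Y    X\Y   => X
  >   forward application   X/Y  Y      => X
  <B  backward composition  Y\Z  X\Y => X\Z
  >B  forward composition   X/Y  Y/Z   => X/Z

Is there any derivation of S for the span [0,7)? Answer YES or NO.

[0,7] S   <
  [0,5] N   >
    [0,1] "quickly" : N/(N\S)
    [1,5] N\S   <B
      [1,2] "ate" : S\S
      [2,5] N\S   <B
        [2,3] "from" : S\S
        [3,5] N\S   >
          [3,4] "read" : (N\S)/(PP/S)
          [4,5] "cat" : PP/S
  [5,7] S\N   <
    [5,6] "sent" : S
    [6,7] "river" : (S\N)\S

YES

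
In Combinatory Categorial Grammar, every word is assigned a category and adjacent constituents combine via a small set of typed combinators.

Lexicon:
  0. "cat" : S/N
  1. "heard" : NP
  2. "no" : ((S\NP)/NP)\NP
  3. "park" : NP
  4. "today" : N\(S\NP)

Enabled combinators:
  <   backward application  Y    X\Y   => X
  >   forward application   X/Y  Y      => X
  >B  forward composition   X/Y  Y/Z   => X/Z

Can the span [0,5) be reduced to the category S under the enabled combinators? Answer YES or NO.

[0,5] S   >
  [0,1] "cat" : S/N
  [1,5] N   <
    [1,4] S\NP   >
      [1,3] (S\NP)/NP   <
        [1,2] "heard" : NP
        [2,3] "no" : ((S\NP)/NP)\NP
      [3,4] "park" : NP
    [4,5] "today" : N\(S\NP)

YES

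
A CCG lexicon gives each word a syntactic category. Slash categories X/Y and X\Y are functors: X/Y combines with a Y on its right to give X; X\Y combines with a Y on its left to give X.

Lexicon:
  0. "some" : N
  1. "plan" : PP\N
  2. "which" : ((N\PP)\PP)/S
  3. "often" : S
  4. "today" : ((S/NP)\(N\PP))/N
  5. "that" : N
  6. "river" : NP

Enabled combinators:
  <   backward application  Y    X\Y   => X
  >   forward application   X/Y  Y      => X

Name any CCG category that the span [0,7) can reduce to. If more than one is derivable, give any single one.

[0,7] S   >
  [0,6] S/NP   <
    [0,4] N\PP   <
      [0,2] PP   <
        [0,1] "some" : N
        [1,2] "plan" : PP\N
      [2,4] (N\PP)\PP   >
        [2,3] "which" : ((N\PP)\PP)/S
        [3,4] "often" : S
    [4,6] (S/NP)\(N\PP)   >
      [4,5] "today" : ((S/NP)\(N\PP))/N
      [5,6] "that" : N
  [6,7] "river" : NP

S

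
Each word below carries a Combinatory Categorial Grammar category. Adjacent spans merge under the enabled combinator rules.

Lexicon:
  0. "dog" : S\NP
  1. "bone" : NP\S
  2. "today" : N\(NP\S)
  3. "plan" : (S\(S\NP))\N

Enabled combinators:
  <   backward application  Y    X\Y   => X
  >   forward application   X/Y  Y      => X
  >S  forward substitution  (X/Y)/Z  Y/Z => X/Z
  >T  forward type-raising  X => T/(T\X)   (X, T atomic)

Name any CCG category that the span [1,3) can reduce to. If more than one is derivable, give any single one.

N

[0,4] S   <
  [0,1] "dog" : S\NP
  [1,4] S\(S\NP)   <
    [1,3] N   <
      [1,2] "bone" : NP\S
      [2,3] "today" : N\(NP\S)
    [3,4] "plan" : (S\(S\NP))\N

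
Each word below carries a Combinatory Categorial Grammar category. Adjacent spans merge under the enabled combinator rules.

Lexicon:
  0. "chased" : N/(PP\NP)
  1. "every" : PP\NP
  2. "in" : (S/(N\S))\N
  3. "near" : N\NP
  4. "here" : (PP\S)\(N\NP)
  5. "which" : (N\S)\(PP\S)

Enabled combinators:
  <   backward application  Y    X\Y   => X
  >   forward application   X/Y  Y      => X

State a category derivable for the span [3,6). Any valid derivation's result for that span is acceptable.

N\S

[0,6] S   >
  [0,3] S/(N\S)   <
    [0,2] N   >
      [0,1] "chased" : N/(PP\NP)
      [1,2] "every" : PP\NP
    [2,3] "in" : (S/(N\S))\N
  [3,6] N\S   <
    [3,5] PP\S   <
      [3,4] "near" : N\NP
      [4,5] "here" : (PP\S)\(N\NP)
    [5,6] "which" : (N\S)\(PP\S)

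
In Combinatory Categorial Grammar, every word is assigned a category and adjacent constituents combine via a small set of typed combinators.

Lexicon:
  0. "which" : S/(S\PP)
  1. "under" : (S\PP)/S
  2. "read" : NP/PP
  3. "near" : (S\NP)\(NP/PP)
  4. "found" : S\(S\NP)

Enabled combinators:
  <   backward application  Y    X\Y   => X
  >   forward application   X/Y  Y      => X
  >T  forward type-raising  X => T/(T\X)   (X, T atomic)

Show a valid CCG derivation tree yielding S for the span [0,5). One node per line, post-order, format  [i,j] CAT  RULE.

[0,5] S   >
  [0,1] "which" : S/(S\PP)
  [1,5] S\PP   >
    [1,2] "under" : (S\PP)/S
    [2,5] S   <
      [2,4] S\NP   <
        [2,3] "read" : NP/PP
        [3,4] "near" : (S\NP)\(NP/PP)
      [4,5] "found" : S\(S\NP)

[0,1] S/(S\PP)  lex  "which"
[1,2] (S\PP)/S  lex  "under"
[2,3] NP/PP  lex  "read"
[3,4] (S\NP)\(NP/PP)  lex  "near"
[2,4] S\NP  <  k=3
[4,5] S\(S\NP)  lex  "found"
[2,5] S  <  k=4
[1,5] S\PP  >  k=2
[0,5] S  >  k=1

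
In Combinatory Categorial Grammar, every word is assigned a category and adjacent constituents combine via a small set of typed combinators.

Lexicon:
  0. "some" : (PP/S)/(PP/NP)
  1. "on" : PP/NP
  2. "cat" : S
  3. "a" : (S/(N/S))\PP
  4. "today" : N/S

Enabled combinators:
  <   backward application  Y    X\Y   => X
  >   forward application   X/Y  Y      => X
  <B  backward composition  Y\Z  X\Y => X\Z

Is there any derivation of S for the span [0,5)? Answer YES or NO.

YES

[0,5] S   >
  [0,4] S/(N/S)   <
    [0,3] PP   >
      [0,2] PP/S   >
        [0,1] "some" : (PP/S)/(PP/NP)
        [1,2] "on" : PP/NP
      [2,3] "cat" : S
    [3,4] "a" : (S/(N/S))\PP
  [4,5] "today" : N/S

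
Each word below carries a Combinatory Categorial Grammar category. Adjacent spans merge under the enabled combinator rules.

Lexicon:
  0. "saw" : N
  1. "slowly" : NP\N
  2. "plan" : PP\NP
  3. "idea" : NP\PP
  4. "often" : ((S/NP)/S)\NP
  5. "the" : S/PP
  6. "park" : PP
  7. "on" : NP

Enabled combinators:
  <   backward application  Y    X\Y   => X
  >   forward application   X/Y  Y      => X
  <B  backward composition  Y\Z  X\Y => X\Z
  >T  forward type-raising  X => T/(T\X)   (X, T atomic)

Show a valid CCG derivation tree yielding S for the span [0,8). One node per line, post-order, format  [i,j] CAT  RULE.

[0,1] N  lex  "saw"
[1,2] NP\N  lex  "slowly"
[2,3] PP\NP  lex  "plan"
[3,4] NP\PP  lex  "idea"
[2,4] NP\NP  <B  k=3
[1,4] NP\N  <B  k=2
[0,4] NP  <  k=1
[4,5] ((S/NP)/S)\NP  lex  "often"
[0,5] (S/NP)/S  <  k=4
[5,6] S/PP  lex  "the"
[6,7] PP  lex  "park"
[5,7] S  >  k=6
[0,7] S/NP  >  k=5
[7,8] NP  lex  "on"
[0,8] S  >  k=7

[0,8] S   >
  [0,7] S/NP   >
    [0,5] (S/NP)/S   <
      [0,4] NP   <
        [0,1] "saw" : N
        [1,4] NP\N   <B
          [1,2] "slowly" : NP\N
          [2,4] NP\NP   <B
            [2,3] "plan" : PP\NP
            [3,4] "idea" : NP\PP
      [4,5] "often" : ((S/NP)/S)\NP
    [5,7] S   >
      [5,6] "the" : S/PP
      [6,7] "park" : PP
  [7,8] "on" : NP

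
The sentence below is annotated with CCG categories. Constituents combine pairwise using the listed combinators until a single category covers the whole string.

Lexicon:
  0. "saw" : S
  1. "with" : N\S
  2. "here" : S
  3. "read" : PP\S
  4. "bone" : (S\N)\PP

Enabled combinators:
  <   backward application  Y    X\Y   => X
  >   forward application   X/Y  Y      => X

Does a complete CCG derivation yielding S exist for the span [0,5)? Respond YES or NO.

YES

[0,5] S   <
  [0,2] N   <
    [0,1] "saw" : S
    [1,2] "with" : N\S
  [2,5] S\N   <
    [2,4] PP   <
      [2,3] "here" : S
      [3,4] "read" : PP\S
    [4,5] "bone" : (S\N)\PP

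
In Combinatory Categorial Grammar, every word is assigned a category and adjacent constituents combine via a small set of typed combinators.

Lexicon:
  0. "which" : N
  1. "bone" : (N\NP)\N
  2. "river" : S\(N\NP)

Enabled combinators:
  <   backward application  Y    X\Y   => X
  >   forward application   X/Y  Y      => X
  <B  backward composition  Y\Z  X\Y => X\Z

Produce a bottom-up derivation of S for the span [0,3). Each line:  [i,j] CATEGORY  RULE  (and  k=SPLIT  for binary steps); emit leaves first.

[0,3] S   <
  [0,2] N\NP   <
    [0,1] "which" : N
    [1,2] "bone" : (N\NP)\N
  [2,3] "river" : S\(N\NP)

[0,1] N  lex  "which"
[1,2] (N\NP)\N  lex  "bone"
[0,2] N\NP  <  k=1
[2,3] S\(N\NP)  lex  "river"
[0,3] S  <  k=2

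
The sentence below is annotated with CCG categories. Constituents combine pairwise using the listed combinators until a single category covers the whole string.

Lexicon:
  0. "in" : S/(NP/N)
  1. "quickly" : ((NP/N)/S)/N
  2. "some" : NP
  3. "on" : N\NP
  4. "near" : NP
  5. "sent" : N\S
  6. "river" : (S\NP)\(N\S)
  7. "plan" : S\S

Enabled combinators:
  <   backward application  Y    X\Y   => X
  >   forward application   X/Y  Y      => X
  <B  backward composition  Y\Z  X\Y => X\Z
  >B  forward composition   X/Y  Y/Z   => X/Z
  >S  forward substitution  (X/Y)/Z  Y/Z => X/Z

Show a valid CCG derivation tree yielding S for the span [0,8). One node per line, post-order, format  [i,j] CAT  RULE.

[0,8] S   >
  [0,1] "in" : S/(NP/N)
  [1,8] NP/N   >
    [1,4] (NP/N)/S   >
      [1,2] "quickly" : ((NP/N)/S)/N
      [2,4] N   <
        [2,3] "some" : NP
        [3,4] "on" : N\NP
    [4,8] S   <
      [4,5] "near" : NP
      [5,8] S\NP   <B
        [5,7] S\NP   <
          [5,6] "sent" : N\S
          [6,7] "river" : (S\NP)\(N\S)
        [7,8] "plan" : S\S

[0,1] S/(NP/N)  lex  "in"
[1,2] ((NP/N)/S)/N  lex  "quickly"
[2,3] NP  lex  "some"
[3,4] N\NP  lex  "on"
[2,4] N  <  k=3
[1,4] (NP/N)/S  >  k=2
[4,5] NP  lex  "near"
[5,6] N\S  lex  "sent"
[6,7] (S\NP)\(N\S)  lex  "river"
[5,7] S\NP  <  k=6
[7,8] S\S  lex  "plan"
[5,8] S\NP  <B  k=7
[4,8] S  <  k=5
[1,8] NP/N  >  k=4
[0,8] S  >  k=1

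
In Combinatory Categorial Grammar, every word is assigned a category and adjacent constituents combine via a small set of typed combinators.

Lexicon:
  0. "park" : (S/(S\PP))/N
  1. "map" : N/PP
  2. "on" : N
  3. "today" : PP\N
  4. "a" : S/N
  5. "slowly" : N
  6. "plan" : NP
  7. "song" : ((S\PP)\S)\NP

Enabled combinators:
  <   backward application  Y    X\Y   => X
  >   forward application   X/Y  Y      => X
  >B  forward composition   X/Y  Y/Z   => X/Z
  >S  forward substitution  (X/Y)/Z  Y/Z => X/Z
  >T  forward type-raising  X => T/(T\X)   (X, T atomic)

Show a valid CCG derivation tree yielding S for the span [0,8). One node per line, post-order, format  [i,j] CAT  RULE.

[0,1] (S/(S\PP))/N  lex  "park"
[1,2] N/PP  lex  "map"
[2,3] N  lex  "on"
[2,3] PP/(PP\N)  >T
[3,4] PP\N  lex  "today"
[2,4] PP  >  k=3
[1,4] N  >  k=2
[0,4] S/(S\PP)  >  k=1
[4,5] S/N  lex  "a"
[5,6] N  lex  "slowly"
[4,6] S  >  k=5
[6,7] NP  lex  "plan"
[7,8] ((S\PP)\S)\NP  lex  "song"
[6,8] (S\PP)\S  <  k=7
[4,8] S\PP  <  k=6
[0,8] S  >  k=4

[0,8] S   >
  [0,4] S/(S\PP)   >
    [0,1] "park" : (S/(S\PP))/N
    [1,4] N   >
      [1,2] "map" : N/PP
      [2,4] PP   >
        [2,3] PP/(PP\N)   >T
          [2,3] "on" : N
        [3,4] "today" : PP\N
  [4,8] S\PP   <
    [4,6] S   >
      [4,5] "a" : S/N
      [5,6] "slowly" : N
    [6,8] (S\PP)\S   <
      [6,7] "plan" : NP
      [7,8] "song" : ((S\PP)\S)\NP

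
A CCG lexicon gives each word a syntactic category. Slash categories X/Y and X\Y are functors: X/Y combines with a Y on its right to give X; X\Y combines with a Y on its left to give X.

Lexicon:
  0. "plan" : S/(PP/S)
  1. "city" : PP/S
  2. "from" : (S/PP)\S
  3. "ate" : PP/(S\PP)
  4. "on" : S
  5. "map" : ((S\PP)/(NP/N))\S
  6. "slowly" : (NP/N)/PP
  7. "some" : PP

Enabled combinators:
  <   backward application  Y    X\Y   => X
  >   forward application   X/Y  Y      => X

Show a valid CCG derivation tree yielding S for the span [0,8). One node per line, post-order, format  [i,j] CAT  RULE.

[0,8] S   >
  [0,3] S/PP   <
    [0,2] S   >
      [0,1] "plan" : S/(PP/S)
      [1,2] "city" : PP/S
    [2,3] "from" : (S/PP)\S
  [3,8] PP   >
    [3,4] "ate" : PP/(S\PP)
    [4,8] S\PP   >
      [4,6] (S\PP)/(NP/N)   <
        [4,5] "on" : S
        [5,6] "map" : ((S\PP)/(NP/N))\S
      [6,8] NP/N   >
        [6,7] "slowly" : (NP/N)/PP
        [7,8] "some" : PP

[0,1] S/(PP/S)  lex  "plan"
[1,2] PP/S  lex  "city"
[0,2] S  >  k=1
[2,3] (S/PP)\S  lex  "from"
[0,3] S/PP  <  k=2
[3,4] PP/(S\PP)  lex  "ate"
[4,5] S  lex  "on"
[5,6] ((S\PP)/(NP/N))\S  lex  "map"
[4,6] (S\PP)/(NP/N)  <  k=5
[6,7] (NP/N)/PP  lex  "slowly"
[7,8] PP  lex  "some"
[6,8] NP/N  >  k=7
[4,8] S\PP  >  k=6
[3,8] PP  >  k=4
[0,8] S  >  k=3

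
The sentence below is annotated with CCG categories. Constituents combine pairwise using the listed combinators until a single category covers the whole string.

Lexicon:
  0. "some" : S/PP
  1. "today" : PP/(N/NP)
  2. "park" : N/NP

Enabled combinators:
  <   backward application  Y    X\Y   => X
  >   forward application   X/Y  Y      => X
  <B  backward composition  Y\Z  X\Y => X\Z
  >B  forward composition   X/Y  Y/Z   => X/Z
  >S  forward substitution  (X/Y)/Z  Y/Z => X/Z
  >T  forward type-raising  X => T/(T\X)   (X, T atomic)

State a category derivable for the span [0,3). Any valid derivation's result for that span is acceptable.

[0,3] S   >
  [0,1] "some" : S/PP
  [1,3] PP   >
    [1,2] "today" : PP/(N/NP)
    [2,3] "park" : N/NP

S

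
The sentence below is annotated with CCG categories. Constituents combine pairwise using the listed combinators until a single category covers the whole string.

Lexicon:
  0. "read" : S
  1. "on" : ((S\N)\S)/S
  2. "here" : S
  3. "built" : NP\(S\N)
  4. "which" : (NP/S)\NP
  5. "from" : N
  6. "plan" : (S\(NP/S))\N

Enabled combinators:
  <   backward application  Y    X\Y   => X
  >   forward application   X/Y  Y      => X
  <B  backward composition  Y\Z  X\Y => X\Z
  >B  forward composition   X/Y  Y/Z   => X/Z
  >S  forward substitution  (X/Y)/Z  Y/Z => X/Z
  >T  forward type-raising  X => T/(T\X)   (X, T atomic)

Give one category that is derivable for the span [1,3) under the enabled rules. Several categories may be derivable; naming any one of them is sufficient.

(S\N)\S

[0,7] S   <
  [0,4] NP   <
    [0,3] S\N   <
      [0,1] "read" : S
      [1,3] (S\N)\S   >
        [1,2] "on" : ((S\N)\S)/S
        [2,3] "here" : S
    [3,4] "built" : NP\(S\N)
  [4,7] S\NP   <B
    [4,5] "which" : (NP/S)\NP
    [5,7] S\(NP/S)   <
      [5,6] "from" : N
      [6,7] "plan" : (S\(NP/S))\N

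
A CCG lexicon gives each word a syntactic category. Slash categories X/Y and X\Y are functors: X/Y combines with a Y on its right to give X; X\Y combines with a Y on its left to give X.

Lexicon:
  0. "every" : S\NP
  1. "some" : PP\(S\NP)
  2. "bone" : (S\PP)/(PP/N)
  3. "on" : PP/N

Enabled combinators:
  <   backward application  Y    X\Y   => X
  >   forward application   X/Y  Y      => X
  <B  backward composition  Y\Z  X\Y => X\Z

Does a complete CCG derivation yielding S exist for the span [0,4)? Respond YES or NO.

YES

[0,4] S   <
  [0,2] PP   <
    [0,1] "every" : S\NP
    [1,2] "some" : PP\(S\NP)
  [2,4] S\PP   >
    [2,3] "bone" : (S\PP)/(PP/N)
    [3,4] "on" : PP/N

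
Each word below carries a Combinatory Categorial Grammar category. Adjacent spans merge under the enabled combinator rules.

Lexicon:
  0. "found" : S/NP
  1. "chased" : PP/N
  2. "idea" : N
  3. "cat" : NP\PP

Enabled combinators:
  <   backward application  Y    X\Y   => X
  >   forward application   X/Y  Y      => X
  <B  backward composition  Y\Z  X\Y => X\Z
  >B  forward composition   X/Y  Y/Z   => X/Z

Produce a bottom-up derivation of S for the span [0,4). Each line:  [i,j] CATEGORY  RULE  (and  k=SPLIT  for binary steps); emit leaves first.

[0,4] S   >
  [0,1] "found" : S/NP
  [1,4] NP   <
    [1,3] PP   >
      [1,2] "chased" : PP/N
      [2,3] "idea" : N
    [3,4] "cat" : NP\PP

[0,1] S/NP  lex  "found"
[1,2] PP/N  lex  "chased"
[2,3] N  lex  "idea"
[1,3] PP  >  k=2
[3,4] NP\PP  lex  "cat"
[1,4] NP  <  k=3
[0,4] S  >  k=1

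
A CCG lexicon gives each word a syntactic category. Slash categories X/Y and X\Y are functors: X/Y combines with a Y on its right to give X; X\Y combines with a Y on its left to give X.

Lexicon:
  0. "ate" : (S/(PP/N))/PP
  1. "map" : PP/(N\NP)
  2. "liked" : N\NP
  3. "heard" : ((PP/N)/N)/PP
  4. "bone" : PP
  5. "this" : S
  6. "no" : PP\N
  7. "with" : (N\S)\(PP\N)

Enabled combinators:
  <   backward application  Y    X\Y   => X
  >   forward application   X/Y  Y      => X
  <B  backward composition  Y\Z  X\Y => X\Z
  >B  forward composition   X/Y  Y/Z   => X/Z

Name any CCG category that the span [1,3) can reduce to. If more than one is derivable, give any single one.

[0,8] S   >
  [0,5] S/N   >B
    [0,3] S/(PP/N)   >
      [0,1] "ate" : (S/(PP/N))/PP
      [1,3] PP   >
        [1,2] "map" : PP/(N\NP)
        [2,3] "liked" : N\NP
    [3,5] (PP/N)/N   >
      [3,4] "heard" : ((PP/N)/N)/PP
      [4,5] "bone" : PP
  [5,8] N   <
    [5,6] "this" : S
    [6,8] N\S   <
      [6,7] "no" : PP\N
      [7,8] "with" : (N\S)\(PP\N)

PP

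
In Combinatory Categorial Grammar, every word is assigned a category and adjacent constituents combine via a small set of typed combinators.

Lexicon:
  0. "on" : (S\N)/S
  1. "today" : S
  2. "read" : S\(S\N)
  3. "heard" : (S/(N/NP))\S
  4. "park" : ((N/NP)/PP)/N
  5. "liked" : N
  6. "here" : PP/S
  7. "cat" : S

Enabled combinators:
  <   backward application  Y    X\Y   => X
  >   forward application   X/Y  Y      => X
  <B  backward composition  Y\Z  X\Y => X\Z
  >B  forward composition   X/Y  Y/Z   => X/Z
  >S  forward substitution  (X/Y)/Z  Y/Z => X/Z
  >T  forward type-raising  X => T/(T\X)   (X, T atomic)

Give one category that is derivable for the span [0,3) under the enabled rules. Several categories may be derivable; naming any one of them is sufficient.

[0,8] S   >
  [0,4] S/(N/NP)   <
    [0,3] S   <
      [0,2] S\N   >
        [0,1] "on" : (S\N)/S
        [1,2] "today" : S
      [2,3] "read" : S\(S\N)
    [3,4] "heard" : (S/(N/NP))\S
  [4,8] N/NP   >
    [4,6] (N/NP)/PP   >
      [4,5] "park" : ((N/NP)/PP)/N
      [5,6] "liked" : N
    [6,8] PP   >
      [6,7] "here" : PP/S
      [7,8] "cat" : S

S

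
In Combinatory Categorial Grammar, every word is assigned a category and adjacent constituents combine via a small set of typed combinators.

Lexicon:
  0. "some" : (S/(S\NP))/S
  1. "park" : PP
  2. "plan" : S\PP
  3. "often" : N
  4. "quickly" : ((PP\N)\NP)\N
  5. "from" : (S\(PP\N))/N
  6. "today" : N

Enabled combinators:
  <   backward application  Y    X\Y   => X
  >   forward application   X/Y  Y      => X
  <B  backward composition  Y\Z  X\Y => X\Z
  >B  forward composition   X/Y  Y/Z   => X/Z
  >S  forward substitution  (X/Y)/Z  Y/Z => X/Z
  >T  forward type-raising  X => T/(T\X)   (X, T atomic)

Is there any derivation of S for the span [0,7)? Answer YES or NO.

YES

[0,7] S   >
  [0,3] S/(S\NP)   >
    [0,1] "some" : (S/(S\NP))/S
    [1,3] S   >
      [1,2] S/(S\PP)   >T
        [1,2] "park" : PP
      [2,3] "plan" : S\PP
  [3,7] S\NP   <B
    [3,5] (PP\N)\NP   <
      [3,4] "often" : N
      [4,5] "quickly" : ((PP\N)\NP)\N
    [5,7] S\(PP\N)   >
      [5,6] "from" : (S\(PP\N))/N
      [6,7] "today" : N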